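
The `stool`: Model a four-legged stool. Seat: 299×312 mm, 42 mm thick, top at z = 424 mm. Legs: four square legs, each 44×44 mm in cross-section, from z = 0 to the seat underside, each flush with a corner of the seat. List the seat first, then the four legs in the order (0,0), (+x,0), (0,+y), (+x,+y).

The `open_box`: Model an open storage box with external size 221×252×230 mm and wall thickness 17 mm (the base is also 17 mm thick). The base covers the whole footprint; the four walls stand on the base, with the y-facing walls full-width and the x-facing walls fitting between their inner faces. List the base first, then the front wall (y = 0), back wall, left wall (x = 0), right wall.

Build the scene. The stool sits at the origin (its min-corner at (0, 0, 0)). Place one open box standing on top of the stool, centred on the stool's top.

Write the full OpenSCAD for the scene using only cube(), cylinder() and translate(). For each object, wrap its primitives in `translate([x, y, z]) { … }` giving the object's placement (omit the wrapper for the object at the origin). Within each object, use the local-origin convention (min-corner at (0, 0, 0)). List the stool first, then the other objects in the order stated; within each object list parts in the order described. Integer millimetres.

translate([0, 0, 382]) cube([299, 312, 42]);
cube([44, 44, 382]);
translate([255, 0, 0]) cube([44, 44, 382]);
translate([0, 268, 0]) cube([44, 44, 382]);
translate([255, 268, 0]) cube([44, 44, 382]);
translate([39, 30, 424]) {
  cube([221, 252, 17]);
  translate([0, 0, 17]) cube([221, 17, 213]);
  translate([0, 235, 17]) cube([221, 17, 213]);
  translate([0, 17, 17]) cube([17, 218, 213]);
  translate([204, 17, 17]) cube([17, 218, 213]);
}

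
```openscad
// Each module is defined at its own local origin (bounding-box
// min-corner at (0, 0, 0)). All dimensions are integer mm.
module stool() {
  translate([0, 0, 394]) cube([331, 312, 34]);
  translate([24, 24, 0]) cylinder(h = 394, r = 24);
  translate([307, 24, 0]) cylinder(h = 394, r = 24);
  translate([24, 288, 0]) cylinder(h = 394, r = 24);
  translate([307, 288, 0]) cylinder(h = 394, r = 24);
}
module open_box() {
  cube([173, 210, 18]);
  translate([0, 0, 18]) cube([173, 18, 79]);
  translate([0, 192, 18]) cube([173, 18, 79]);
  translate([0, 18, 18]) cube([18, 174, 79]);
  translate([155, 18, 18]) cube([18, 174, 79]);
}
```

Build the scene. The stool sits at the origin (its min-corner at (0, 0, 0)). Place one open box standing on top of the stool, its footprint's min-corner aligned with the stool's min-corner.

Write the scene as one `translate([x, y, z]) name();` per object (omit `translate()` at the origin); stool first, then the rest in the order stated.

stool();
translate([0, 0, 428]) open_box();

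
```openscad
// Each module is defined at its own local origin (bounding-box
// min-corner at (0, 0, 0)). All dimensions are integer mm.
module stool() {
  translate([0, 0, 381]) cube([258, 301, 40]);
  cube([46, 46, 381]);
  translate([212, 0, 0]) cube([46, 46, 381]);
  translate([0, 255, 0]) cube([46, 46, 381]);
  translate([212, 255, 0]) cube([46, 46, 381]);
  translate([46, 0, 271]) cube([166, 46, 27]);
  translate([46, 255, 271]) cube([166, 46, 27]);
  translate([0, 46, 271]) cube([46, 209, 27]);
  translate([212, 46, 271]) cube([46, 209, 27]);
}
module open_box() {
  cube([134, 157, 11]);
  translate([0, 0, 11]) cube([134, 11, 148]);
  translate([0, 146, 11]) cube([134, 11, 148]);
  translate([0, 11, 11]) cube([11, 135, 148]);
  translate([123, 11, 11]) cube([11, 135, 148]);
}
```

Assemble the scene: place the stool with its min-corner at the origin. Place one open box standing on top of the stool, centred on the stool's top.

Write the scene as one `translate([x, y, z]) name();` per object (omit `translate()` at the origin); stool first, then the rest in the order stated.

stool();
translate([62, 72, 421]) open_box();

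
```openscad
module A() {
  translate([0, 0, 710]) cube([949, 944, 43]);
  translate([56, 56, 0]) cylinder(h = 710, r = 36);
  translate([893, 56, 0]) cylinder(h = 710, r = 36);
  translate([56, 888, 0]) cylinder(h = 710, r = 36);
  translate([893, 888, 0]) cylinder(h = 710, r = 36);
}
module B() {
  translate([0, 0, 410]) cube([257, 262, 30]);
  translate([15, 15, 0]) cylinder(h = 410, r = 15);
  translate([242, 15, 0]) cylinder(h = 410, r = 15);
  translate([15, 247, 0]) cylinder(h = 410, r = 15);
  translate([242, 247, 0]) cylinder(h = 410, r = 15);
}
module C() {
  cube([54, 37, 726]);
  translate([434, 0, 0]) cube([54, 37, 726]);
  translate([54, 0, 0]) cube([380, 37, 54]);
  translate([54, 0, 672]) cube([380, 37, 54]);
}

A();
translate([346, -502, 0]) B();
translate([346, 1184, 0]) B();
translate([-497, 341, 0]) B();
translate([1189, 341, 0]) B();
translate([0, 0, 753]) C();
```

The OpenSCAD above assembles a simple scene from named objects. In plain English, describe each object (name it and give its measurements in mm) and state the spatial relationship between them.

A is a table with a 949×944 mm rectangular top, 43 mm thick, top surface at z = 753 mm, supported by four round legs of 72 mm diameter, each leg's bounding box inset 20 mm from the nearest pair of top edges, running from the floor.

B is a simple wooden stool: a rectangular seat 257 mm (x) by 262 mm (y), 30 mm thick, top face at z = 440 mm, on four round legs, each 30 mm in diameter. The legs rest on z = 0, each leg's axis is inset half a diameter from the nearest pair of seat edges (so the leg's bounding box is flush with the corner).

C is a rectangular picture frame lying in the x–z plane (depth along y). The opening is 380 mm wide (x) by 618 mm tall (z), surrounded by a border 54 mm wide on all four sides. The frame is 37 mm deep and is made of two full-height vertical stiles with two horizontal rails fitted between them.

Four stools sit around the table at the −y, +y, −x, +x sides. The picture frame is on top of the table.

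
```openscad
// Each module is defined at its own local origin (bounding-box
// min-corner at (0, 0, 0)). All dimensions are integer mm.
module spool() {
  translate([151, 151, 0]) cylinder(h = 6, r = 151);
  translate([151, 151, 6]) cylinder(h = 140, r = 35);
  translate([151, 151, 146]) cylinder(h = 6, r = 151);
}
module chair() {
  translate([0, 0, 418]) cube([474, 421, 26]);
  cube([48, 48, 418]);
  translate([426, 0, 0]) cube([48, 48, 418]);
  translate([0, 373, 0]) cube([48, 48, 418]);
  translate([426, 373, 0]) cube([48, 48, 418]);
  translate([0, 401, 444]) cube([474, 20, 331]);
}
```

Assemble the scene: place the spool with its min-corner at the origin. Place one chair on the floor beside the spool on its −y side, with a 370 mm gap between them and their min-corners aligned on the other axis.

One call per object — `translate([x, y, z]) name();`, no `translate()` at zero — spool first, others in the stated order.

spool();
translate([0, -791, 0]) chair();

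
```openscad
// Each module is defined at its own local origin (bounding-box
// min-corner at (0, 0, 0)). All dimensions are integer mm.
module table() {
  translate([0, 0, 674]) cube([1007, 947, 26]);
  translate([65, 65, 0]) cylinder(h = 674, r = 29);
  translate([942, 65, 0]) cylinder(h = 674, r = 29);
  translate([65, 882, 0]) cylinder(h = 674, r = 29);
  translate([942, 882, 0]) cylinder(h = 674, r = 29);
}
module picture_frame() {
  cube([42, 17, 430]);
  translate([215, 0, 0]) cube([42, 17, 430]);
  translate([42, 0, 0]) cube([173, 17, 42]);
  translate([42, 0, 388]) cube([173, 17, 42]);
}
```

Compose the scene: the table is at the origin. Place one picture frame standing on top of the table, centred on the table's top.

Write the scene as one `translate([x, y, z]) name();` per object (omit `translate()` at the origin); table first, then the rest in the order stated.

table();
translate([375, 465, 700]) picture_frame();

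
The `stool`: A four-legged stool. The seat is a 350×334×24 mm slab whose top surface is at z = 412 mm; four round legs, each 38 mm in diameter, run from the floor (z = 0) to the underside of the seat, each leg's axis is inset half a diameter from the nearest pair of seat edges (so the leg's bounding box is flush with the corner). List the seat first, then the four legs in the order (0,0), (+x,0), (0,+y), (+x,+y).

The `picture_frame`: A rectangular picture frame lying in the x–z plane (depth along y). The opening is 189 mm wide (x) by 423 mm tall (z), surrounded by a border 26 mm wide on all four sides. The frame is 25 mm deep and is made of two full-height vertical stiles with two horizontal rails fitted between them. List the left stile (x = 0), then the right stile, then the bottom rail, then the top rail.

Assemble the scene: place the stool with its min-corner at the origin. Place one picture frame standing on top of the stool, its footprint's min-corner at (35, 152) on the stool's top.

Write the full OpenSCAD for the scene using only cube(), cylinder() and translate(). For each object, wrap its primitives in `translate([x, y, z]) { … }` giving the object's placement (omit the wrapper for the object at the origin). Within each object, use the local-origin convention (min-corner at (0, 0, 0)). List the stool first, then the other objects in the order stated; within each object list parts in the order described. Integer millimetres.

translate([0, 0, 388]) cube([350, 334, 24]);
translate([19, 19, 0]) cylinder(h = 388, r = 19);
translate([331, 19, 0]) cylinder(h = 388, r = 19);
translate([19, 315, 0]) cylinder(h = 388, r = 19);
translate([331, 315, 0]) cylinder(h = 388, r = 19);
translate([35, 152, 412]) {
  cube([26, 25, 475]);
  translate([215, 0, 0]) cube([26, 25, 475]);
  translate([26, 0, 0]) cube([189, 25, 26]);
  translate([26, 0, 449]) cube([189, 25, 26]);
}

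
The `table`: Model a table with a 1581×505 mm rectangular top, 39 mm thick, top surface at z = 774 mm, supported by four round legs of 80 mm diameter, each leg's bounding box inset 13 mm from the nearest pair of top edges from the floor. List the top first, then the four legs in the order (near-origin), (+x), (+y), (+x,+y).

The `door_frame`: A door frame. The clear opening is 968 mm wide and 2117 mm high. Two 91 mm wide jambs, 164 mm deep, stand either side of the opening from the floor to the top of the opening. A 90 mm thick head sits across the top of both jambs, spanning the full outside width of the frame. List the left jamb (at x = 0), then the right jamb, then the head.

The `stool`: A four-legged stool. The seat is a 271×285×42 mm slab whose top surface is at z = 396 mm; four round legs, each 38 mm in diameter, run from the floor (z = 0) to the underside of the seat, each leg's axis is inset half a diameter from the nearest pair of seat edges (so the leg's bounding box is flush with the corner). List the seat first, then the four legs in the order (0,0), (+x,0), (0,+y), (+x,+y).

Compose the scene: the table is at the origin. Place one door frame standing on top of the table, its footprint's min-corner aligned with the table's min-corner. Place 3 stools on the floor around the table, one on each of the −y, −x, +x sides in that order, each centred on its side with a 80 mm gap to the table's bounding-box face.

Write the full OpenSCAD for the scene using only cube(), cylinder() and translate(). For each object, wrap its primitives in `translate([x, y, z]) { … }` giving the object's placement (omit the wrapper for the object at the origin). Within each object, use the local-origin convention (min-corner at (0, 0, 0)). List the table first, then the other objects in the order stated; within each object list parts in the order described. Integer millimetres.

translate([0, 0, 735]) cube([1581, 505, 39]);
translate([53, 53, 0]) cylinder(h = 735, r = 40);
translate([1528, 53, 0]) cylinder(h = 735, r = 40);
translate([53, 452, 0]) cylinder(h = 735, r = 40);
translate([1528, 452, 0]) cylinder(h = 735, r = 40);
translate([0, 0, 774]) {
  cube([91, 164, 2117]);
  translate([1059, 0, 0]) cube([91, 164, 2117]);
  translate([0, 0, 2117]) cube([1150, 164, 90]);
}
translate([655, -365, 0]) {
  translate([0, 0, 354]) cube([271, 285, 42]);
  translate([19, 19, 0]) cylinder(h = 354, r = 19);
  translate([252, 19, 0]) cylinder(h = 354, r = 19);
  translate([19, 266, 0]) cylinder(h = 354, r = 19);
  translate([252, 266, 0]) cylinder(h = 354, r = 19);
}
translate([-351, 110, 0]) {
  translate([0, 0, 354]) cube([271, 285, 42]);
  translate([19, 19, 0]) cylinder(h = 354, r = 19);
  translate([252, 19, 0]) cylinder(h = 354, r = 19);
  translate([19, 266, 0]) cylinder(h = 354, r = 19);
  translate([252, 266, 0]) cylinder(h = 354, r = 19);
}
translate([1661, 110, 0]) {
  translate([0, 0, 354]) cube([271, 285, 42]);
  translate([19, 19, 0]) cylinder(h = 354, r = 19);
  translate([252, 19, 0]) cylinder(h = 354, r = 19);
  translate([19, 266, 0]) cylinder(h = 354, r = 19);
  translate([252, 266, 0]) cylinder(h = 354, r = 19);
}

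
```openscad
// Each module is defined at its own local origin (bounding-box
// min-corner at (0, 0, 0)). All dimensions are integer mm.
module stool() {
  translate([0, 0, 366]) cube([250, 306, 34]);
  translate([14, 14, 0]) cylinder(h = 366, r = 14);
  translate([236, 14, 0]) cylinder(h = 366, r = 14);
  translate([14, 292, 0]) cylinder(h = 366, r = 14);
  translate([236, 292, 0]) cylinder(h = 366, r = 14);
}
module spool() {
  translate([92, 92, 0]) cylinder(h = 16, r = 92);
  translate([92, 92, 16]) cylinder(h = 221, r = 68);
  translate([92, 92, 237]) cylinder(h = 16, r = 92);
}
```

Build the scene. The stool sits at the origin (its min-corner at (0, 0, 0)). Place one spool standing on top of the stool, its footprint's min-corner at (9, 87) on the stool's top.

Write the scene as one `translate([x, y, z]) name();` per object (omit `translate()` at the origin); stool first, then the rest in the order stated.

stool();
translate([9, 87, 400]) spool();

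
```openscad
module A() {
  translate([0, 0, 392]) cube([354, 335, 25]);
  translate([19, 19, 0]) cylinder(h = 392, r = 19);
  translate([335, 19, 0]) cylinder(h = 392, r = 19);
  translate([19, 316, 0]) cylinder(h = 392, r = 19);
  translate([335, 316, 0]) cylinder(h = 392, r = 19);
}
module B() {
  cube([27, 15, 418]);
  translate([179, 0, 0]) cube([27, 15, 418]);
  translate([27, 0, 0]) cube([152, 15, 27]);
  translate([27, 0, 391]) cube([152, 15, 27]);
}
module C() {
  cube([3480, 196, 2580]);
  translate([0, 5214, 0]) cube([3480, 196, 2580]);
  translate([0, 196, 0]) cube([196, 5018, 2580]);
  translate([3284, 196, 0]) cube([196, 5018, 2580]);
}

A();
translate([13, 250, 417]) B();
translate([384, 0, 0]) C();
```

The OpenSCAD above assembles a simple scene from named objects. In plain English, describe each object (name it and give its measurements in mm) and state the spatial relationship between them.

A is a simple wooden stool: a rectangular seat 354 mm (x) by 335 mm (y), 25 mm thick, top face at z = 417 mm, on four round legs, each 38 mm in diameter. The legs rest on z = 0, each leg's axis is inset half a diameter from the nearest pair of seat edges (so the leg's bounding box is flush with the corner).

B is a rectangular picture frame lying in the x–z plane (depth along y). The opening is 152 mm wide (x) by 364 mm tall (z), surrounded by a border 27 mm wide on all four sides. The frame is 15 mm deep and is made of two full-height vertical stiles with two horizontal rails fitted between them.

C is the wall frame of a small rectangular building: four walls, each 2580 mm tall and 196 mm thick, enclosing a footprint 3480 mm (x) by 5410 mm (y) outside-to-outside, with no floor or roof. The front and back walls (the −y and +y sides) span the full width; the two side walls fit between them.

The picture frame is on top of the stool. The house frame is on the floor beside the stool on its +x side.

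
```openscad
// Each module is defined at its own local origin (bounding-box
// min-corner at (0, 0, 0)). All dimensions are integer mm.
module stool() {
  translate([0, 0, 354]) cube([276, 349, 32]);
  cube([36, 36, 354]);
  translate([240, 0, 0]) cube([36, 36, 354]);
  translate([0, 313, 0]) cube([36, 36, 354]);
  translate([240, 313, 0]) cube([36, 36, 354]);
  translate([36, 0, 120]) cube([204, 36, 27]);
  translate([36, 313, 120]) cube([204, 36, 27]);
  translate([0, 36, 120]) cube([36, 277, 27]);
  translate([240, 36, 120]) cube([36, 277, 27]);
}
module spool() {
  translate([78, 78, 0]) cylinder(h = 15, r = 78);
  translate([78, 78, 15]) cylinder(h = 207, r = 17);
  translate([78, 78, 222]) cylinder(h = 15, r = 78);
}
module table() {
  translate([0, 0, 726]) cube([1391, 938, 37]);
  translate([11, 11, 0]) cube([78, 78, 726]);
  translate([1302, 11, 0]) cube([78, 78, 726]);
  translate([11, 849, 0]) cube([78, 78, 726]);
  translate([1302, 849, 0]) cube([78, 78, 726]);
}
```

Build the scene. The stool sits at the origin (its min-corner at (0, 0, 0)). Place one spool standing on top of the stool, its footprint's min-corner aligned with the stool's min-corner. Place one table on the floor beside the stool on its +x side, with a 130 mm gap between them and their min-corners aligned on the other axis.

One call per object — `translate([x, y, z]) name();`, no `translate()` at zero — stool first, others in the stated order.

stool();
translate([0, 0, 386]) spool();
translate([406, 0, 0]) table();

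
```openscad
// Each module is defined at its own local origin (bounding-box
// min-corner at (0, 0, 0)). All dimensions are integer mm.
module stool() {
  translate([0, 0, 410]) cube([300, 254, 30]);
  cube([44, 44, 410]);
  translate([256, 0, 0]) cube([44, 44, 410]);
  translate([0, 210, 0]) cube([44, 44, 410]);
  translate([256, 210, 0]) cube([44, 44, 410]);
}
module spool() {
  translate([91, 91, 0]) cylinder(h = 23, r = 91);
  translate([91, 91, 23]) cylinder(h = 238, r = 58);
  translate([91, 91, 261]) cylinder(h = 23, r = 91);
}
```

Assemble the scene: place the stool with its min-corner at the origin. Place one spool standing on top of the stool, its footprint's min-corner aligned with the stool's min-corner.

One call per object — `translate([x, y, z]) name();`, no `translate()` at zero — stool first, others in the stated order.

stool();
translate([0, 0, 440]) spool();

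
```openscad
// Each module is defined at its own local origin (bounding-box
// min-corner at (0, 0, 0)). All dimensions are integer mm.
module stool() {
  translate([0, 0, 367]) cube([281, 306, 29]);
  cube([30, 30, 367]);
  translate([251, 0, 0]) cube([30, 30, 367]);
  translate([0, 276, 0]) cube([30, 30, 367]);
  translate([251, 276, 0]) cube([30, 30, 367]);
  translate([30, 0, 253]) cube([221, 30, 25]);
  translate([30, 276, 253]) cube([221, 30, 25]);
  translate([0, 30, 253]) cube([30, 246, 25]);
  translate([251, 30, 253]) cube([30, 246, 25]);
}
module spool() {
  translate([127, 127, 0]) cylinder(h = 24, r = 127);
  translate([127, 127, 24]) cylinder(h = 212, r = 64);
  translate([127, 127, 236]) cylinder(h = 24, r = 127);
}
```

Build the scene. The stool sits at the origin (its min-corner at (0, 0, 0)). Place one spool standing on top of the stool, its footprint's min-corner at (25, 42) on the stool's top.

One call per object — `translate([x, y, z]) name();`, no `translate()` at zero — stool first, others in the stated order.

stool();
translate([25, 42, 396]) spool();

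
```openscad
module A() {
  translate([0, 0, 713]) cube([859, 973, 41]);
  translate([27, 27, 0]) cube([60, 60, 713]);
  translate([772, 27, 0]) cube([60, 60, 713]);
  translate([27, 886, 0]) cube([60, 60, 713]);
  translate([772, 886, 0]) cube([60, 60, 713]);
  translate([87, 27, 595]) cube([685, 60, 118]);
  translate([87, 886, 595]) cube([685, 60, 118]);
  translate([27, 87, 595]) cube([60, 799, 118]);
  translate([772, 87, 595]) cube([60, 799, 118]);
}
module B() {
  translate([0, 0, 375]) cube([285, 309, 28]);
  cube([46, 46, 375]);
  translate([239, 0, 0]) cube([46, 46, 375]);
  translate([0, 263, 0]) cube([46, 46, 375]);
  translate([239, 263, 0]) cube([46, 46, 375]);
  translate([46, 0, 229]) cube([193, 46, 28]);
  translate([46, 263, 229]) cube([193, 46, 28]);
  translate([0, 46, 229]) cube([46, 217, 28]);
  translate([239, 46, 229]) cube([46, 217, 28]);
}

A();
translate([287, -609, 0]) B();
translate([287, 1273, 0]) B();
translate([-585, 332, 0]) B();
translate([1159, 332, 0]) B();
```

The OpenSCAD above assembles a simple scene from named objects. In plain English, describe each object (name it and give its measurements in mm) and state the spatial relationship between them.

A is a table: top 859 mm (x) × 973 mm (y), 41 mm thick, upper face at z = 754 mm, on four 60×60 mm square legs, each inset 27 mm from the nearest pair of top edges, running from z = 0 to the bottom of the top. Four apron rails, 60 mm thick and 118 mm tall, run between adjacent legs with their top edges flush with the underside of the top and their outer faces flush with the legs' outer faces.

B is a simple wooden stool: a rectangular seat 285 mm (x) by 309 mm (y), 28 mm thick, top face at z = 403 mm, on four square legs, each 46×46 mm in cross-section. The legs rest on z = 0, each flush with a corner of the seat. Four stretchers, 46 mm wide and 28 mm tall, connect adjacent legs with their undersides at z = 229 mm, each running between the inner faces of the legs it joins and aligned with the legs' outer faces on the other axis.

Four stools sit around the table at the −y, +y, −x, +x sides.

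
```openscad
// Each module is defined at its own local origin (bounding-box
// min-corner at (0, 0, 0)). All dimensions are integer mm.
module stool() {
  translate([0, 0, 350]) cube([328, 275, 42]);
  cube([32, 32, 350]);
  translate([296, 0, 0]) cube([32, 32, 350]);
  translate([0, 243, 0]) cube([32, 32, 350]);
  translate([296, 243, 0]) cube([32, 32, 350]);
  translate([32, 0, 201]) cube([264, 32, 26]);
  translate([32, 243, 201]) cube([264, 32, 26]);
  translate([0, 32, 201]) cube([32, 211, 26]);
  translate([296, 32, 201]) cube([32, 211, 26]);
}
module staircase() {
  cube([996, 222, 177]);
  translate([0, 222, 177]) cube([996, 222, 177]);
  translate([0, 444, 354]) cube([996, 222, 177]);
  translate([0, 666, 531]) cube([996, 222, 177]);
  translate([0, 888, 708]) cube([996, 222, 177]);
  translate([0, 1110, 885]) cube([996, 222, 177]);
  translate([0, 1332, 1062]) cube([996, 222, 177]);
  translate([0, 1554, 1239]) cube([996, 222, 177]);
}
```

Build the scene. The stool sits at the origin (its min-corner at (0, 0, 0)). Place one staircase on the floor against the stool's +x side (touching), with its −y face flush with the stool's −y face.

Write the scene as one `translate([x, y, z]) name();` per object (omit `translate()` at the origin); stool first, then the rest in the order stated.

stool();
translate([328, 0, 0]) staircase();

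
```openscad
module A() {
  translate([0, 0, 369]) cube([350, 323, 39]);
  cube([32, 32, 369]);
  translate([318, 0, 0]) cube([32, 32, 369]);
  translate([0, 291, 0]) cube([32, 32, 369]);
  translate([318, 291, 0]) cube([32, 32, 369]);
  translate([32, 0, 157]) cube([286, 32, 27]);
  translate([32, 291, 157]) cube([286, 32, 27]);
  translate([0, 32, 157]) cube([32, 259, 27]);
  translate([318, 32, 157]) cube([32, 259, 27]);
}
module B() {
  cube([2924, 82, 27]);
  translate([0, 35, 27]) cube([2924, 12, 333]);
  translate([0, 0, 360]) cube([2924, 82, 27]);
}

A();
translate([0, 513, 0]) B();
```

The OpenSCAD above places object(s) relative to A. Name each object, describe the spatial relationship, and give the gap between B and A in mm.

A is a stool. B is an I-beam. The I-beam is on the floor beside the stool on its +y side. The gap between the I-beam and the stool is 190 mm.

The I-beam's nearest face is 190 mm from the stool's +y face.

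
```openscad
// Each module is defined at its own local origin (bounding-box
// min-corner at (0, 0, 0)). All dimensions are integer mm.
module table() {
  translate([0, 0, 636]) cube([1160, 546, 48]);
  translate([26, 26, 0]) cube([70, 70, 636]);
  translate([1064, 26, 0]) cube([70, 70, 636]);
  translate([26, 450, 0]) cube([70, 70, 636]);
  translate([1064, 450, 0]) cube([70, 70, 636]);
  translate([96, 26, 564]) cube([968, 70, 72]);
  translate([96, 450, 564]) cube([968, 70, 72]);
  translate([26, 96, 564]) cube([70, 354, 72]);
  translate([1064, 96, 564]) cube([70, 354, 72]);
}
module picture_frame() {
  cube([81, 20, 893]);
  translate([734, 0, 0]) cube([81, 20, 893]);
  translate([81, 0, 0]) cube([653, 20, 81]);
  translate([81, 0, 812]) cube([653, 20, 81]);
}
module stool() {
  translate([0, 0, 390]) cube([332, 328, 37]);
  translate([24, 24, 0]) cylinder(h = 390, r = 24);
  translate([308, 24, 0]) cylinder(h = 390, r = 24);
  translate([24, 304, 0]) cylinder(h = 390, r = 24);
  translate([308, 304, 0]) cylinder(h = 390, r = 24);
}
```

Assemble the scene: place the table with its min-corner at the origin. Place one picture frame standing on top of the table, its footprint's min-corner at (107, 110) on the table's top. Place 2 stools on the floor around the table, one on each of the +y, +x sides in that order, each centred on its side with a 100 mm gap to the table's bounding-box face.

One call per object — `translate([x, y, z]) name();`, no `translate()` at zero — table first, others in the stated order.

table();
translate([107, 110, 684]) picture_frame();
translate([414, 646, 0]) stool();
translate([1260, 109, 0]) stool();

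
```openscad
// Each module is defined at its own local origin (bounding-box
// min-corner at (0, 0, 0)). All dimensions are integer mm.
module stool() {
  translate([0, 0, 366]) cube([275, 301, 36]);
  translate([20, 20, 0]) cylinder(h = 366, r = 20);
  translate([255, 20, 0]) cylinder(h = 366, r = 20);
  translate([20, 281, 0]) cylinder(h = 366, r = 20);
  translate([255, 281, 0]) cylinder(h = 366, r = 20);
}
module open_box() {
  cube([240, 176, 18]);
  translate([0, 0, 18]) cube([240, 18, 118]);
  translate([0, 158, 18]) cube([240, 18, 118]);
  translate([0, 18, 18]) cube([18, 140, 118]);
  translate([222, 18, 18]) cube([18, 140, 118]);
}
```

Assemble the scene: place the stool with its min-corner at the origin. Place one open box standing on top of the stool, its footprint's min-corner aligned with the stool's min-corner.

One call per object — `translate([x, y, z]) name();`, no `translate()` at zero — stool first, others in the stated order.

stool();
translate([0, 0, 402]) open_box();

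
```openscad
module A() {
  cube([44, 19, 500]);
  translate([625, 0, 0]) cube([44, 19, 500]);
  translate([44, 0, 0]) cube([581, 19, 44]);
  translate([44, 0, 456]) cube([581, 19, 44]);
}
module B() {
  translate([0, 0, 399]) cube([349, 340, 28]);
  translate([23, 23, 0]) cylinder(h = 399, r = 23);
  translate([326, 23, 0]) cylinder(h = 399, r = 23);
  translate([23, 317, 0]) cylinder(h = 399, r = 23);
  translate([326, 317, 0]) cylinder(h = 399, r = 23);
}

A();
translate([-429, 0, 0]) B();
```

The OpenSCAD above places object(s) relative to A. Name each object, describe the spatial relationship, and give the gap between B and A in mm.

A is a picture frame. B is a stool. The stool is on the floor beside the picture frame on its −x side. The gap between the stool and the picture frame is 80 mm.

The stool's nearest face is 80 mm from the picture frame's −x face.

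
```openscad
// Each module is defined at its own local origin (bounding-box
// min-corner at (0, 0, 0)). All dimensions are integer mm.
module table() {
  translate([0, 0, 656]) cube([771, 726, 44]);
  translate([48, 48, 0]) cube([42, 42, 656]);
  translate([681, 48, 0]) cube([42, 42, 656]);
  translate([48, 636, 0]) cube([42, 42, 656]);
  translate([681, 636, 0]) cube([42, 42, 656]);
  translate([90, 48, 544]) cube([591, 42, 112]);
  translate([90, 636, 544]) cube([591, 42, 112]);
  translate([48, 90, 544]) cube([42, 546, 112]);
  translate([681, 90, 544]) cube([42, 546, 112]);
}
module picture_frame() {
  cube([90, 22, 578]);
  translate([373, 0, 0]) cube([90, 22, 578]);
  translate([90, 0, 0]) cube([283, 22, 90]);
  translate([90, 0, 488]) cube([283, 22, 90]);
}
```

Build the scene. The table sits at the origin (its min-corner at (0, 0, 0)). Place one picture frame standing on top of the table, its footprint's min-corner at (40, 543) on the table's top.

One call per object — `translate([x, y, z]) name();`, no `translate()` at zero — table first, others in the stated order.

table();
translate([40, 543, 700]) picture_frame();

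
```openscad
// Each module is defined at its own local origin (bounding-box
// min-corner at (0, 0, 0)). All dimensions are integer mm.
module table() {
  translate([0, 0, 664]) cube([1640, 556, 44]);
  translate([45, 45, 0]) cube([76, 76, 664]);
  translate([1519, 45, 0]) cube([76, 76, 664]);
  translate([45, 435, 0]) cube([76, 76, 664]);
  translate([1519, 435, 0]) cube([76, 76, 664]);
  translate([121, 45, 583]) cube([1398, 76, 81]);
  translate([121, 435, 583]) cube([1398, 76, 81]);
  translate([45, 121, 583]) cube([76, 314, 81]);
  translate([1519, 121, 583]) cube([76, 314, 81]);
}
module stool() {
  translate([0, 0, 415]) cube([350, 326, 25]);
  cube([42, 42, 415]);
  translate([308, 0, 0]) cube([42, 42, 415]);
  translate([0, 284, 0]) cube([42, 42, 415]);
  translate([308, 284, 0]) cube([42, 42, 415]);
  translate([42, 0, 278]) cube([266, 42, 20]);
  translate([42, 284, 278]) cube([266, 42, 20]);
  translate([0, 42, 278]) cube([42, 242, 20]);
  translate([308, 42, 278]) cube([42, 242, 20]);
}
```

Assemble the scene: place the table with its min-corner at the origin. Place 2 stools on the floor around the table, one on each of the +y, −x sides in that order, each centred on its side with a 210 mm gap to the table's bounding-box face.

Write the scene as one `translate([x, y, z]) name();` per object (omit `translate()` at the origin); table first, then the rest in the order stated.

table();
translate([645, 766, 0]) stool();
translate([-560, 115, 0]) stool();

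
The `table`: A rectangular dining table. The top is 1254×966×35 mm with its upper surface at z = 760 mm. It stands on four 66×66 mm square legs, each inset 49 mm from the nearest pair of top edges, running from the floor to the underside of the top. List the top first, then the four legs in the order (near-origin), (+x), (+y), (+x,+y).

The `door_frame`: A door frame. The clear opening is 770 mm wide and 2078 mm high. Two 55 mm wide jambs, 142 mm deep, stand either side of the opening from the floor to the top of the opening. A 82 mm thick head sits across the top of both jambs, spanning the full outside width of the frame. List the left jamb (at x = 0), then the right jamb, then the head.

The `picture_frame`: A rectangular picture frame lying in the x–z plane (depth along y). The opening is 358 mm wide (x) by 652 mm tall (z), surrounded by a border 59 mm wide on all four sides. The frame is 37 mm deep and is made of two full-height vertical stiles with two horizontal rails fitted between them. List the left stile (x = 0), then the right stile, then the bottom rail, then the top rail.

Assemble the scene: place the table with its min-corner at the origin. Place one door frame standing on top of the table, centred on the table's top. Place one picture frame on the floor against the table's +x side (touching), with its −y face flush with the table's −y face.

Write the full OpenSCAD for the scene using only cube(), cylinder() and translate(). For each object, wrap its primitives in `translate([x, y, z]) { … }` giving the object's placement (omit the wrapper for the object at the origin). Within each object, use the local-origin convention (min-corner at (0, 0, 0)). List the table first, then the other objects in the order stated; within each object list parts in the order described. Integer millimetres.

translate([0, 0, 725]) cube([1254, 966, 35]);
translate([49, 49, 0]) cube([66, 66, 725]);
translate([1139, 49, 0]) cube([66, 66, 725]);
translate([49, 851, 0]) cube([66, 66, 725]);
translate([1139, 851, 0]) cube([66, 66, 725]);
translate([187, 412, 760]) {
  cube([55, 142, 2078]);
  translate([825, 0, 0]) cube([55, 142, 2078]);
  translate([0, 0, 2078]) cube([880, 142, 82]);
}
translate([1254, 0, 0]) {
  cube([59, 37, 770]);
  translate([417, 0, 0]) cube([59, 37, 770]);
  translate([59, 0, 0]) cube([358, 37, 59]);
  translate([59, 0, 711]) cube([358, 37, 59]);
}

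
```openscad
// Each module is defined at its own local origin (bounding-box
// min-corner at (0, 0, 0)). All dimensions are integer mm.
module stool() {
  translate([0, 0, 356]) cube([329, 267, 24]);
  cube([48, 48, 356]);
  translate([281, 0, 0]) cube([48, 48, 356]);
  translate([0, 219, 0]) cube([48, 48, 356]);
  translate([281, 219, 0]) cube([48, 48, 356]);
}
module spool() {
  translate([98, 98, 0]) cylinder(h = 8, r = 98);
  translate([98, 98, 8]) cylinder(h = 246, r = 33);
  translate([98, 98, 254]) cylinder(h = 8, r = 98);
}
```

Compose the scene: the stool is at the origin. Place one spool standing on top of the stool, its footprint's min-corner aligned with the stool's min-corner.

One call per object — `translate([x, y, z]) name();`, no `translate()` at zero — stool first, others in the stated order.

stool();
translate([0, 0, 380]) spool();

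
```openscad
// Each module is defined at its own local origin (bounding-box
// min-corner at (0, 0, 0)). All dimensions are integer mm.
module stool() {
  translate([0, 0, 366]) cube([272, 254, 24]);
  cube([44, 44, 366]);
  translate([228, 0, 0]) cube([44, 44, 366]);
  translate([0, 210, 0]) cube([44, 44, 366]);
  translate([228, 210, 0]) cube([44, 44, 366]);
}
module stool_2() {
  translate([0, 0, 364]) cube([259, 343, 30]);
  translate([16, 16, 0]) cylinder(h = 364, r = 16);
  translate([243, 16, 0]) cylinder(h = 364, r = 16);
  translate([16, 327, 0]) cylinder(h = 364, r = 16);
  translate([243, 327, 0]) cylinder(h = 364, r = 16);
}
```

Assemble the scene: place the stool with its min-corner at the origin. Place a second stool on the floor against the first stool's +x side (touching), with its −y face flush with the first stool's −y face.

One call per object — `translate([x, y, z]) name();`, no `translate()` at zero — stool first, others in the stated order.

stool();
translate([272, 0, 0]) stool_2();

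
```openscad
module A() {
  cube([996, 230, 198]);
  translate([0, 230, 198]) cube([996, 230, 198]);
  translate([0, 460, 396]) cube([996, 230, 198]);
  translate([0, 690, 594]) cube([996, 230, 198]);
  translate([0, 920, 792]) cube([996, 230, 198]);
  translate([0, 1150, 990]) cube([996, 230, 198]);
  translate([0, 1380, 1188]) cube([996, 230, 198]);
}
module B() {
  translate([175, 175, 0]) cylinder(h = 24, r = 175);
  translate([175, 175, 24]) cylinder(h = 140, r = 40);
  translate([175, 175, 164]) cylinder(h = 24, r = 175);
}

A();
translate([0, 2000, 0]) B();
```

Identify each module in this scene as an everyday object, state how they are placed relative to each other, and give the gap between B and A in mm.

A is a staircase. B is a spool. The spool is on the floor beside the staircase on its +y side. The gap between the spool and the staircase is 390 mm.

The spool's nearest face is 390 mm from the staircase's +y face.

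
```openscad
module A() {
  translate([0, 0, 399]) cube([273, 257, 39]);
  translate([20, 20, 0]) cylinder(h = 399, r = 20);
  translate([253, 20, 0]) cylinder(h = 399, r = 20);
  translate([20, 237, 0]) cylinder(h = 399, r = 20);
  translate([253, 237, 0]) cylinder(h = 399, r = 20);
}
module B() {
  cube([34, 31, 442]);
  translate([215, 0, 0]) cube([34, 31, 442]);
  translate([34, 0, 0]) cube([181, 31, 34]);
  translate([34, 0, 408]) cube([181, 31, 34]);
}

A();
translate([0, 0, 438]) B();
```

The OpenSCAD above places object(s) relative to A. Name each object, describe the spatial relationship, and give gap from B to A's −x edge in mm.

The picture frame's min-x is at 0; the stool's min-x is 0; gap = 0 mm.

A is a stool. B is a picture frame. The picture frame is on top of the stool. The gap from the picture frame to the stool's −x edge is 0 mm.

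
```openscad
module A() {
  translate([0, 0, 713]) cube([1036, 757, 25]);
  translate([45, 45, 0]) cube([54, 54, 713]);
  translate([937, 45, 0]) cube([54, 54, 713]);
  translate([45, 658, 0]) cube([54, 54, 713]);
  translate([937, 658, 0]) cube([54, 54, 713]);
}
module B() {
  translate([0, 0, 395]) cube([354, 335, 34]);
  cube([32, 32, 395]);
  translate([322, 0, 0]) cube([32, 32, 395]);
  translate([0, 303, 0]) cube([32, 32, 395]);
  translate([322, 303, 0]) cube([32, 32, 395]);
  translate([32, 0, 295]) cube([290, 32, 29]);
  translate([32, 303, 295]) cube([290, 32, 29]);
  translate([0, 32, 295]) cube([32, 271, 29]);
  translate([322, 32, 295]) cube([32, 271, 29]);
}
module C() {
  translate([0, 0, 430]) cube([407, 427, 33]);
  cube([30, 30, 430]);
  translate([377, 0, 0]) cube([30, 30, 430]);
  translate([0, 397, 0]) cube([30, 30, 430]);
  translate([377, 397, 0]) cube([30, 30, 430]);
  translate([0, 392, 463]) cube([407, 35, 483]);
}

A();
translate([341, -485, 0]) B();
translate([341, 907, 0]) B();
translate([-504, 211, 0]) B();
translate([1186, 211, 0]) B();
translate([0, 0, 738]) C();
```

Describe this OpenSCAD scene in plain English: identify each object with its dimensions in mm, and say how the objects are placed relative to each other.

A is a table: top 1036 mm (x) × 757 mm (y), 25 mm thick, upper face at z = 738 mm, on four 54×54 mm square legs, each inset 45 mm from the nearest pair of top edges, running from z = 0 to the bottom of the top.

B is a simple wooden stool: a rectangular seat 354 mm (x) by 335 mm (y), 34 mm thick, top face at z = 429 mm, on four square legs, each 32×32 mm in cross-section. The legs rest on z = 0, each flush with a corner of the seat. Four stretchers, 32 mm wide and 29 mm tall, connect adjacent legs with their undersides at z = 295 mm, each running between the inner faces of the legs it joins and aligned with the legs' outer faces on the other axis.

C is a chair. The seat is a 407×427×33 mm slab with its top at z = 463 mm, on four 30×30 mm corner legs (flush with the seat edges, standing on z = 0). A flat backrest 35 mm thick, 483 mm tall, spans the full seat width and rises from the seat top along its +y edge, rear face flush with the rear of the seat.

Four stools sit around the table at the −y, +y, −x, +x sides. The chair is on top of the table.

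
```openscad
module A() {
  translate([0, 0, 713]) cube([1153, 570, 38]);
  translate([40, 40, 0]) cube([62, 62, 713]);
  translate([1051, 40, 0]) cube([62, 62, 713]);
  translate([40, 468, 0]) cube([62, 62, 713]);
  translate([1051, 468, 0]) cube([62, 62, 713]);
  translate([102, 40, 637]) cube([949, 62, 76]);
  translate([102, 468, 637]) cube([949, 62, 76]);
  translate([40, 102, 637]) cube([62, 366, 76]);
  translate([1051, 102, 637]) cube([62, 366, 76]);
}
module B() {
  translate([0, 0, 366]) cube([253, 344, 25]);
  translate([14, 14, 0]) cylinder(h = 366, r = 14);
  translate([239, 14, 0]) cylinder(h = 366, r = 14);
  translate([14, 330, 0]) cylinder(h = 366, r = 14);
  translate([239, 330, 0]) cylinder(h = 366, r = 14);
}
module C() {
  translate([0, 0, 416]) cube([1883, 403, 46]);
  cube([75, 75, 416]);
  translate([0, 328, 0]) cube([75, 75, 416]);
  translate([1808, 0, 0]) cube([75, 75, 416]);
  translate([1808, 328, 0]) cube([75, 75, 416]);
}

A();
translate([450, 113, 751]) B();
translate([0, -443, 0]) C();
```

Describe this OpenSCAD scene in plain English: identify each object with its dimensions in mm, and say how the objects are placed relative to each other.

A is a table: top 1153 mm (x) × 570 mm (y), 38 mm thick, upper face at z = 751 mm, on four 62×62 mm square legs, each inset 40 mm from the nearest pair of top edges, running from z = 0 to the bottom of the top. Four apron rails, 62 mm thick and 76 mm tall, run between adjacent legs with their top edges flush with the underside of the top and their outer faces flush with the legs' outer faces.

B is a four-legged stool. The seat is a 253×344×25 mm slab whose top surface is at z = 391 mm; four round legs, each 28 mm in diameter, run from the floor (z = 0) to the underside of the seat, each leg's axis is inset half a diameter from the nearest pair of seat edges (so the leg's bounding box is flush with the corner).

C is a long wooden bench with a 1883 mm (x) × 403 mm (y) seat, 46 mm thick, its top surface 462 mm above the floor. Four 75 mm square legs at the seat corners, flush with the edges, run from z = 0 to the seat underside.

The stool is on top of the table, centred. The bench is on the floor beside the table on its −y side.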